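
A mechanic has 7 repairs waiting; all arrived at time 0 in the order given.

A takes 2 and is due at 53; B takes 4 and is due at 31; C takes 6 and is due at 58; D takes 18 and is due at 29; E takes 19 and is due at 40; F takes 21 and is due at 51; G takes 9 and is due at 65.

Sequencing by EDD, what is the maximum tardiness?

EDD (increasing due date): D B E F A C G.
D: 0→18, due 29, tardiness 0
B: 18→22, due 31, tardiness 0
E: 22→41, due 40, tardiness 1
F: 41→62, due 51, tardiness 11
A: 62→64, due 53, tardiness 11
C: 64→70, due 58, tardiness 12
G: 70→79, due 65, tardiness 14
Maximum = 14.

14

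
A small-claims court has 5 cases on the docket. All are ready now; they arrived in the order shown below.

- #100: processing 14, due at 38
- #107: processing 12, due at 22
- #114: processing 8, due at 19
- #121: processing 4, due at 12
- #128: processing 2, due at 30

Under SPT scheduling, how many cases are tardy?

2

SPT (increasing processing time): #128 #121 #114 #107 #100.
#128: 0→2, due 30, tardiness 0
#121: 2→6, due 12, tardiness 0
#114: 6→14, due 19, tardiness 0
#107: 14→26, due 22, tardiness 4
#100: 26→40, due 38, tardiness 2
Late cases: 2.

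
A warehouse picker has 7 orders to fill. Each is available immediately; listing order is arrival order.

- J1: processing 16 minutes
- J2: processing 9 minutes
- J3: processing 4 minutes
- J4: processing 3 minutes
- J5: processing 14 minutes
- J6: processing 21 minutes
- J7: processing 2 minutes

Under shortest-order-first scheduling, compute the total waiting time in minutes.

SPT (increasing processing time): J7 J4 J3 J2 J5 J1 J6.
J7: waits 0, runs 0→2
J4: waits 2, runs 2→5
J3: waits 5, runs 5→9
J2: waits 9, runs 9→18
J5: waits 18, runs 18→32
J1: waits 32, runs 32→48
J6: waits 48, runs 48→69
Sum = 0+2+5+9+18+32+48 = 114.

114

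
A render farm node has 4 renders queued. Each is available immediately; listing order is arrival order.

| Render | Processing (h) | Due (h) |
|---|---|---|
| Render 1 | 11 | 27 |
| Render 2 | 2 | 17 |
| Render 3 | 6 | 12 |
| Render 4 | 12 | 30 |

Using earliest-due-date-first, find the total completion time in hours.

64

EDD (increasing due date): Render 3 Render 2 Render 1 Render 4.
Render 3: 0→6
Render 2: 6→8
Render 1: 8→19
Render 4: 19→31
Sum = 6+8+19+31 = 64.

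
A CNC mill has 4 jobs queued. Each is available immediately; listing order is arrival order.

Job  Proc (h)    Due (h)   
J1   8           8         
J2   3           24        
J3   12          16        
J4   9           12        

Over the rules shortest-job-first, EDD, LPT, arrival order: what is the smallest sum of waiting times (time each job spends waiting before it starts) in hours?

34

SPT (increasing processing time): J2 J1 J4 J3.
J2: waits 0, runs 0→3
J1: waits 3, runs 3→11
J4: waits 11, runs 11→20
J3: waits 20, runs 20→32
Sum = 0+3+11+20 = 34.
EDD (increasing due date): J1 J4 J3 J2.
J1: waits 0, runs 0→8
J4: waits 8, runs 8→17
J3: waits 17, runs 17→29
J2: waits 29, runs 29→32
Sum = 0+8+17+29 = 54.
LPT (decreasing processing time): J3 J4 J1 J2.
J3: waits 0, runs 0→12
J4: waits 12, runs 12→21
J1: waits 21, runs 21→29
J2: waits 29, runs 29→32
Sum = 0+12+21+29 = 62.
FIFO (arrival order): J1 J2 J3 J4.
J1: waits 0, runs 0→8
J2: waits 8, runs 8→11
J3: waits 11, runs 11→23
J4: waits 23, runs 23→32
Sum = 0+8+11+23 = 42.
SPT 34, EDD 54, LPT 62, FIFO 42 → minimum 34.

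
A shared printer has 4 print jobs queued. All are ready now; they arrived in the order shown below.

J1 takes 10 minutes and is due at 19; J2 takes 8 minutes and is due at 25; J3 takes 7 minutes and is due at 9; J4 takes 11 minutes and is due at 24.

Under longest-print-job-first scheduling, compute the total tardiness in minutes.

LPT (decreasing processing time): J4 J1 J2 J3.
J4: 0→11, due 24, tardiness 0
J1: 11→21, due 19, tardiness 2
J2: 21→29, due 25, tardiness 4
J3: 29→36, due 9, tardiness 27
Sum = 0+2+4+27 = 33.

33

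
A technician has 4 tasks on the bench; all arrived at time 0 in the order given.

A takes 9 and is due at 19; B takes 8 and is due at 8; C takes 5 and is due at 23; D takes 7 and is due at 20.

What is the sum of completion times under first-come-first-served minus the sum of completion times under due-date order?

FIFO (arrival order): A B C D.
A: 0→9
B: 9→17
C: 17→22
D: 22→29
Sum = 9+17+22+29 = 77.
EDD (increasing due date): B A D C.
B: 0→8
A: 8→17
D: 17→24
C: 24→29
Sum = 8+17+24+29 = 78.
Difference = 77 − 78 = -1.

-1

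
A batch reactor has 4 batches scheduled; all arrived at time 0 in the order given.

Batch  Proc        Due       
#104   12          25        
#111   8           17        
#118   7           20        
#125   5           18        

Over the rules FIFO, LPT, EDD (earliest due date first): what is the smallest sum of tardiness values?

FIFO (arrival order): #104 #111 #118 #125.
#104: 0→12, due 25, tardiness 0
#111: 12→20, due 17, tardiness 3
#118: 20→27, due 20, tardiness 7
#125: 27→32, due 18, tardiness 14
Sum = 0+3+7+14 = 24.
LPT (decreasing processing time): #104 #111 #118 #125.
#104: 0→12, due 25, tardiness 0
#111: 12→20, due 17, tardiness 3
#118: 20→27, due 20, tardiness 7
#125: 27→32, due 18, tardiness 14
Sum = 0+3+7+14 = 24.
EDD (increasing due date): #111 #125 #118 #104.
#111: 0→8, due 17, tardiness 0
#125: 8→13, due 18, tardiness 0
#118: 13→20, due 20, tardiness 0
#104: 20→32, due 25, tardiness 7
Sum = 0+0+0+7 = 7.
FIFO 24, LPT 24, EDD 7 → minimum 7.

7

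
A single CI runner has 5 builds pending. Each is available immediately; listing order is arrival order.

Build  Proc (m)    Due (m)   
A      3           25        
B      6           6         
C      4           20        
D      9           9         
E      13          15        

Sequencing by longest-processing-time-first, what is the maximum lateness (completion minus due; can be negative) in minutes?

LPT (decreasing processing time): E D B C A.
E: 0→13, due 15, lateness -2
D: 13→22, due 9, lateness 13
B: 22→28, due 6, lateness 22
C: 28→32, due 20, lateness 12
A: 32→35, due 25, lateness 10
Maximum = 22.

22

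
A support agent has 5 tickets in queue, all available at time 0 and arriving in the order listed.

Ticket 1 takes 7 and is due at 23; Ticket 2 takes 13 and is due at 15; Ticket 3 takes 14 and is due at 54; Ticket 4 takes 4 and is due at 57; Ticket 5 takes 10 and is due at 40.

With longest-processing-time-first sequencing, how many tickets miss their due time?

LPT (decreasing processing time): Ticket 3 Ticket 2 Ticket 5 Ticket 1 Ticket 4.
Ticket 3: 0→14, due 54, tardiness 0
Ticket 2: 14→27, due 15, tardiness 12
Ticket 5: 27→37, due 40, tardiness 0
Ticket 1: 37→44, due 23, tardiness 21
Ticket 4: 44→48, due 57, tardiness 0
Late tickets: 2.

2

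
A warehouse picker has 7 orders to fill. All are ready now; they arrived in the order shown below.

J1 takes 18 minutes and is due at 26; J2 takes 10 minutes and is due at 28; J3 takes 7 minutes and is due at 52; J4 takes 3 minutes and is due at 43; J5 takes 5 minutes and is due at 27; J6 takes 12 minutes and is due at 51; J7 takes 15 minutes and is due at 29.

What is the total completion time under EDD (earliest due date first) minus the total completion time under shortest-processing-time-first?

EDD (increasing due date): J1 J5 J2 J7 J4 J6 J3.
J1: 0→18
J5: 18→23
J2: 23→33
J7: 33→48
J4: 48→51
J6: 51→63
J3: 63→70
Sum = 18+23+33+48+51+63+70 = 306.
SPT (increasing processing time): J4 J5 J3 J2 J6 J7 J1.
J4: 0→3
J5: 3→8
J3: 8→15
J2: 15→25
J6: 25→37
J7: 37→52
J1: 52→70
Sum = 3+8+15+25+37+52+70 = 210.
Difference = 306 − 210 = 96.

96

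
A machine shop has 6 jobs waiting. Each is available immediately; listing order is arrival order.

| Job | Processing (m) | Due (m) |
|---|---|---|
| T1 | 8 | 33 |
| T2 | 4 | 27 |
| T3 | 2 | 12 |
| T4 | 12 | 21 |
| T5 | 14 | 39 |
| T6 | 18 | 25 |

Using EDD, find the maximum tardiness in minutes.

19

EDD (increasing due date): T3 T4 T6 T2 T1 T5.
T3: 0→2, due 12, tardiness 0
T4: 2→14, due 21, tardiness 0
T6: 14→32, due 25, tardiness 7
T2: 32→36, due 27, tardiness 9
T1: 36→44, due 33, tardiness 11
T5: 44→58, due 39, tardiness 19
Maximum = 19.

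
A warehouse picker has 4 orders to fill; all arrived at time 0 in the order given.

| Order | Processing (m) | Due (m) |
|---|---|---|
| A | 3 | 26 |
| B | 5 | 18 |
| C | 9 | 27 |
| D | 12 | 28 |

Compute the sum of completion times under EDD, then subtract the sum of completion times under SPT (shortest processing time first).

EDD (increasing due date): B A C D.
B: 0→5
A: 5→8
C: 8→17
D: 17→29
Sum = 5+8+17+29 = 59.
SPT (increasing processing time): A B C D.
A: 0→3
B: 3→8
C: 8→17
D: 17→29
Sum = 3+8+17+29 = 57.
Difference = 59 − 57 = 2.

2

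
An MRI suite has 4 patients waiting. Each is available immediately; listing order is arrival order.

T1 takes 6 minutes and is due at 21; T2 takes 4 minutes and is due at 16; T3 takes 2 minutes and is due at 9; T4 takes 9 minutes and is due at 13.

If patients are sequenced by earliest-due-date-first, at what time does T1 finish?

21

EDD (increasing due date): T3 T4 T2 T1.
T3: 0→2
T4: 2→11
T2: 11→15
T1: 15→21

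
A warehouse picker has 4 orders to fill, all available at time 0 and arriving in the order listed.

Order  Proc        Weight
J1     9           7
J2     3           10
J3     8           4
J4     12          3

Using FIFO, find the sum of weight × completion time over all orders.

359

FIFO (arrival order): J1 J2 J3 J4.
J1: finishes 9, weight 7, w·C = 63
J2: finishes 12, weight 10, w·C = 120
J3: finishes 20, weight 4, w·C = 80
J4: finishes 32, weight 3, w·C = 96
Sum = 63+120+80+96 = 359.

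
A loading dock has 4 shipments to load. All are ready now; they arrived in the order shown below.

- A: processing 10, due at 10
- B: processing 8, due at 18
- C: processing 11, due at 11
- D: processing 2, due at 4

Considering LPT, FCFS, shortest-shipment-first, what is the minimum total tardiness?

30

LPT (decreasing processing time): C A B D.
C: 0→11, due 11, tardiness 0
A: 11→21, due 10, tardiness 11
B: 21→29, due 18, tardiness 11
D: 29→31, due 4, tardiness 27
Sum = 0+11+11+27 = 49.
FIFO (arrival order): A B C D.
A: 0→10, due 10, tardiness 0
B: 10→18, due 18, tardiness 0
C: 18→29, due 11, tardiness 18
D: 29→31, due 4, tardiness 27
Sum = 0+0+18+27 = 45.
SPT (increasing processing time): D B A C.
D: 0→2, due 4, tardiness 0
B: 2→10, due 18, tardiness 0
A: 10→20, due 10, tardiness 10
C: 20→31, due 11, tardiness 20
Sum = 0+0+10+20 = 30.
LPT 49, FIFO 45, SPT 30 → minimum 30.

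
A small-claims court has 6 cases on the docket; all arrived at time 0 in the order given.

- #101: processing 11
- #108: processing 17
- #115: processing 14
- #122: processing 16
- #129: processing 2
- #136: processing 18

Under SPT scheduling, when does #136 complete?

78

SPT (increasing processing time): #129 #101 #115 #122 #108 #136.
#129: 0→2
#101: 2→13
#115: 13→27
#122: 27→43
#108: 43→60
#136: 60→78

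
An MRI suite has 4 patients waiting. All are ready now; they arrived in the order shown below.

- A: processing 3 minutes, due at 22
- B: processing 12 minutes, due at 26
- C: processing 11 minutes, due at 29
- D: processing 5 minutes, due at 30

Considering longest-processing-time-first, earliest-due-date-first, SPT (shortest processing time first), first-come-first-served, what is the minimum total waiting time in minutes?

LPT (decreasing processing time): B C D A.
B: waits 0, runs 0→12
C: waits 12, runs 12→23
D: waits 23, runs 23→28
A: waits 28, runs 28→31
Sum = 0+12+23+28 = 63.
EDD (increasing due date): A B C D.
A: waits 0, runs 0→3
B: waits 3, runs 3→15
C: waits 15, runs 15→26
D: waits 26, runs 26→31
Sum = 0+3+15+26 = 44.
SPT (increasing processing time): A D C B.
A: waits 0, runs 0→3
D: waits 3, runs 3→8
C: waits 8, runs 8→19
B: waits 19, runs 19→31
Sum = 0+3+8+19 = 30.
FIFO (arrival order): A B C D.
A: waits 0, runs 0→3
B: waits 3, runs 3→15
C: waits 15, runs 15→26
D: waits 26, runs 26→31
Sum = 0+3+15+26 = 44.
LPT 63, EDD 44, SPT 30, FIFO 44 → minimum 30.

30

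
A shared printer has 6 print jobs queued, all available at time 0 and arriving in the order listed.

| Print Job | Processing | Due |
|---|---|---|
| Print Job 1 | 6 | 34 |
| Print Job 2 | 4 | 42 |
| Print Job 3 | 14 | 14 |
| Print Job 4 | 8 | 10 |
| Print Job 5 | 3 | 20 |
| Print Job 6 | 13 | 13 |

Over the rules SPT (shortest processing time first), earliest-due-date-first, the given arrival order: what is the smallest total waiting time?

78

SPT (increasing processing time): Print Job 5 Print Job 2 Print Job 1 Print Job 4 Print Job 6 Print Job 3.
Print Job 5: waits 0, runs 0→3
Print Job 2: waits 3, runs 3→7
Print Job 1: waits 7, runs 7→13
Print Job 4: waits 13, runs 13→21
Print Job 6: waits 21, runs 21→34
Print Job 3: waits 34, runs 34→48
Sum = 0+3+7+13+21+34 = 78.
EDD (increasing due date): Print Job 4 Print Job 6 Print Job 3 Print Job 5 Print Job 1 Print Job 2.
Print Job 4: waits 0, runs 0→8
Print Job 6: waits 8, runs 8→21
Print Job 3: waits 21, runs 21→35
Print Job 5: waits 35, runs 35→38
Print Job 1: waits 38, runs 38→44
Print Job 2: waits 44, runs 44→48
Sum = 0+8+21+35+38+44 = 146.
FIFO (arrival order): Print Job 1 Print Job 2 Print Job 3 Print Job 4 Print Job 5 Print Job 6.
Print Job 1: waits 0, runs 0→6
Print Job 2: waits 6, runs 6→10
Print Job 3: waits 10, runs 10→24
Print Job 4: waits 24, runs 24→32
Print Job 5: waits 32, runs 32→35
Print Job 6: waits 35, runs 35→48
Sum = 0+6+10+24+32+35 = 107.
SPT 78, EDD 146, FIFO 107 → minimum 78.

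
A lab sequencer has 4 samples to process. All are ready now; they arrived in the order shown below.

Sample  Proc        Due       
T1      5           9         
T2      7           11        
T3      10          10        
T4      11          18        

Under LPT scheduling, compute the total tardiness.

52

LPT (decreasing processing time): T4 T3 T2 T1.
T4: 0→11, due 18, tardiness 0
T3: 11→21, due 10, tardiness 11
T2: 21→28, due 11, tardiness 17
T1: 28→33, due 9, tardiness 24
Sum = 0+11+17+24 = 52.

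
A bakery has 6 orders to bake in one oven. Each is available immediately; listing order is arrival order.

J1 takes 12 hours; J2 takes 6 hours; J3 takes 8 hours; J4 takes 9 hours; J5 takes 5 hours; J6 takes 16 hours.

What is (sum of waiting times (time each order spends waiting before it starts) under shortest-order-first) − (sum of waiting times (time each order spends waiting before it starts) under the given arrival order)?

-28

SPT (increasing processing time): J5 J2 J3 J4 J1 J6.
J5: waits 0, runs 0→5
J2: waits 5, runs 5→11
J3: waits 11, runs 11→19
J4: waits 19, runs 19→28
J1: waits 28, runs 28→40
J6: waits 40, runs 40→56
Sum = 0+5+11+19+28+40 = 103.
FIFO (arrival order): J1 J2 J3 J4 J5 J6.
J1: waits 0, runs 0→12
J2: waits 12, runs 12→18
J3: waits 18, runs 18→26
J4: waits 26, runs 26→35
J5: waits 35, runs 35→40
J6: waits 40, runs 40→56
Sum = 0+12+18+26+35+40 = 131.
Difference = 103 − 131 = -28.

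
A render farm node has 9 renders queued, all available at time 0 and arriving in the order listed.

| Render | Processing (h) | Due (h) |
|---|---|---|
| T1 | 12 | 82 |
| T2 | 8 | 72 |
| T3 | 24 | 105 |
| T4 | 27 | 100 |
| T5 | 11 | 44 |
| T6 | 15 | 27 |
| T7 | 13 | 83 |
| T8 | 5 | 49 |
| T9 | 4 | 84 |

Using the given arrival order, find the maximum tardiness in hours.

70

FIFO (arrival order): T1 T2 T3 T4 T5 T6 T7 T8 T9.
T1: 0→12, due 82, tardiness 0
T2: 12→20, due 72, tardiness 0
T3: 20→44, due 105, tardiness 0
T4: 44→71, due 100, tardiness 0
T5: 71→82, due 44, tardiness 38
T6: 82→97, due 27, tardiness 70
T7: 97→110, due 83, tardiness 27
T8: 110→115, due 49, tardiness 66
T9: 115→119, due 84, tardiness 35
Maximum = 70.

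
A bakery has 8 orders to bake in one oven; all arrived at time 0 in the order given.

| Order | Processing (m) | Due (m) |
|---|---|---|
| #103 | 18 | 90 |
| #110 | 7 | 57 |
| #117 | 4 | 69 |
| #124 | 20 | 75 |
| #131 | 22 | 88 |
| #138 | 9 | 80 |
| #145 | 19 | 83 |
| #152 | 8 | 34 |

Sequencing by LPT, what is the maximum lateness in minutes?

62

LPT (decreasing processing time): #131 #124 #145 #103 #138 #152 #110 #117.
#131: 0→22, due 88, lateness -66
#124: 22→42, due 75, lateness -33
#145: 42→61, due 83, lateness -22
#103: 61→79, due 90, lateness -11
#138: 79→88, due 80, lateness 8
#152: 88→96, due 34, lateness 62
#110: 96→103, due 57, lateness 46
#117: 103→107, due 69, lateness 38
Maximum = 62.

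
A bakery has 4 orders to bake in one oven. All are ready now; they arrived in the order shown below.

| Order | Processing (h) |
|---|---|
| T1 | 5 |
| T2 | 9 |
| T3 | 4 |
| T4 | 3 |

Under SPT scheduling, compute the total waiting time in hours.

SPT (increasing processing time): T4 T3 T1 T2.
T4: waits 0, runs 0→3
T3: waits 3, runs 3→7
T1: waits 7, runs 7→12
T2: waits 12, runs 12→21
Sum = 0+3+7+12 = 22.

22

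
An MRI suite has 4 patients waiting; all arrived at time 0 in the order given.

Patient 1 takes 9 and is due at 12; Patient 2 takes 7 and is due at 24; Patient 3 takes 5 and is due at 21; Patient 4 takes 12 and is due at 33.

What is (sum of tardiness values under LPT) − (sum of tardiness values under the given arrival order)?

25

LPT (decreasing processing time): Patient 4 Patient 1 Patient 2 Patient 3.
Patient 4: 0→12, due 33, tardiness 0
Patient 1: 12→21, due 12, tardiness 9
Patient 2: 21→28, due 24, tardiness 4
Patient 3: 28→33, due 21, tardiness 12
Sum = 0+9+4+12 = 25.
FIFO (arrival order): Patient 1 Patient 2 Patient 3 Patient 4.
Patient 1: 0→9, due 12, tardiness 0
Patient 2: 9→16, due 24, tardiness 0
Patient 3: 16→21, due 21, tardiness 0
Patient 4: 21→33, due 33, tardiness 0
Sum = 0+0+0+0 = 0.
Difference = 25 − 0 = 25.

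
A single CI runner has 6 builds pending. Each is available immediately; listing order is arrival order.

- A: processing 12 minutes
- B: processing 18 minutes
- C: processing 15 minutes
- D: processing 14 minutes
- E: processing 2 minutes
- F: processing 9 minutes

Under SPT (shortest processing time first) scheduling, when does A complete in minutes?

23

SPT (increasing processing time): E F A D C B.
E: 0→2
F: 2→11
A: 11→23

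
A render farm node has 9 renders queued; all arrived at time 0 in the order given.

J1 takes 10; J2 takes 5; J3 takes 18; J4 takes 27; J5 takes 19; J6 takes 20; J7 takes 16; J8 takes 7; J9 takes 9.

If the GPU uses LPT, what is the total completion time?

LPT (decreasing processing time): J4 J6 J5 J3 J7 J1 J9 J8 J2.
J4: 0→27
J6: 27→47
J5: 47→66
J3: 66→84
J7: 84→100
J1: 100→110
J9: 110→119
J8: 119→126
J2: 126→131
Sum = 27+47+66+84+100+110+119+126+131 = 810.

810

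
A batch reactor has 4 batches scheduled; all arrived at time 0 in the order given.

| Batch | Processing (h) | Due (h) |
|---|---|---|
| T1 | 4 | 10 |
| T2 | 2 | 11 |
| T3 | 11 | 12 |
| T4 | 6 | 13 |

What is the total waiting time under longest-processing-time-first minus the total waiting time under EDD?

LPT (decreasing processing time): T3 T4 T1 T2.
T3: waits 0, runs 0→11
T4: waits 11, runs 11→17
T1: waits 17, runs 17→21
T2: waits 21, runs 21→23
Sum = 0+11+17+21 = 49.
EDD (increasing due date): T1 T2 T3 T4.
T1: waits 0, runs 0→4
T2: waits 4, runs 4→6
T3: waits 6, runs 6→17
T4: waits 17, runs 17→23
Sum = 0+4+6+17 = 27.
Difference = 49 − 27 = 22.

22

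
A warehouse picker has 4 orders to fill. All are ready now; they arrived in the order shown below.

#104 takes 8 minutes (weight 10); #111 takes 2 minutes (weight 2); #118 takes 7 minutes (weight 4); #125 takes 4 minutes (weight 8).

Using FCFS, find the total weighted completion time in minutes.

336

FIFO (arrival order): #104 #111 #118 #125.
#104: finishes 8, weight 10, w·C = 80
#111: finishes 10, weight 2, w·C = 20
#118: finishes 17, weight 4, w·C = 68
#125: finishes 21, weight 8, w·C = 168
Sum = 80+20+68+168 = 336.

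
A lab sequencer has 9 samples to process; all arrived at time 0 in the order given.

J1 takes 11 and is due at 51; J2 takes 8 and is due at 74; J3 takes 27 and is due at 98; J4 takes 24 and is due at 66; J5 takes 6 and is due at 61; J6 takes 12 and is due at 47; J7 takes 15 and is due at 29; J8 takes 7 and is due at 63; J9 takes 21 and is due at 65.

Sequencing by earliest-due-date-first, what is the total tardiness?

EDD (increasing due date): J7 J6 J1 J5 J8 J9 J4 J2 J3.
J7: 0→15, due 29, tardiness 0
J6: 15→27, due 47, tardiness 0
J1: 27→38, due 51, tardiness 0
J5: 38→44, due 61, tardiness 0
J8: 44→51, due 63, tardiness 0
J9: 51→72, due 65, tardiness 7
J4: 72→96, due 66, tardiness 30
J2: 96→104, due 74, tardiness 30
J3: 104→131, due 98, tardiness 33
Sum = 0+0+0+0+0+7+30+30+33 = 100.

100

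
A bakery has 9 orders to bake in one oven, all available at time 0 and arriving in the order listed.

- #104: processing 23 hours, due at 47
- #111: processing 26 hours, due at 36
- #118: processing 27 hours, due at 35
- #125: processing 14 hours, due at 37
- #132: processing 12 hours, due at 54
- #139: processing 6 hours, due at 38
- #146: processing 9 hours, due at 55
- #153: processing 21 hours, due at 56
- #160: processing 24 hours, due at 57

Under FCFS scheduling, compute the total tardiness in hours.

474

FIFO (arrival order): #104 #111 #118 #125 #132 #139 #146 #153 #160.
#104: 0→23, due 47, tardiness 0
#111: 23→49, due 36, tardiness 13
#118: 49→76, due 35, tardiness 41
#125: 76→90, due 37, tardiness 53
#132: 90→102, due 54, tardiness 48
#139: 102→108, due 38, tardiness 70
#146: 108→117, due 55, tardiness 62
#153: 117→138, due 56, tardiness 82
#160: 138→162, due 57, tardiness 105
Sum = 0+13+41+53+48+70+62+82+105 = 474.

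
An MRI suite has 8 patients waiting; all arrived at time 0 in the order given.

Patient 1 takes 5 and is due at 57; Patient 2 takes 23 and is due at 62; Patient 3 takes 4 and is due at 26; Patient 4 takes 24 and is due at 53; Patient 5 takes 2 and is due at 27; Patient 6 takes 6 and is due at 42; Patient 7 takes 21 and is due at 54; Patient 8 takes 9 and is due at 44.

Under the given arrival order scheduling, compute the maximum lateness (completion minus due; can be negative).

FIFO (arrival order): Patient 1 Patient 2 Patient 3 Patient 4 Patient 5 Patient 6 Patient 7 Patient 8.
Patient 1: 0→5, due 57, lateness -52
Patient 2: 5→28, due 62, lateness -34
Patient 3: 28→32, due 26, lateness 6
Patient 4: 32→56, due 53, lateness 3
Patient 5: 56→58, due 27, lateness 31
Patient 6: 58→64, due 42, lateness 22
Patient 7: 64→85, due 54, lateness 31
Patient 8: 85→94, due 44, lateness 50
Maximum = 50.

50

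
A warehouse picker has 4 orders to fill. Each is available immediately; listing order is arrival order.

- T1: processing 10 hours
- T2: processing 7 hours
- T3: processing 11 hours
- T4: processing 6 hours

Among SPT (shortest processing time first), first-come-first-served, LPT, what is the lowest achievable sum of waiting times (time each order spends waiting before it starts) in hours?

42

SPT (increasing processing time): T4 T2 T1 T3.
T4: waits 0, runs 0→6
T2: waits 6, runs 6→13
T1: waits 13, runs 13→23
T3: waits 23, runs 23→34
Sum = 0+6+13+23 = 42.
FIFO (arrival order): T1 T2 T3 T4.
T1: waits 0, runs 0→10
T2: waits 10, runs 10→17
T3: waits 17, runs 17→28
T4: waits 28, runs 28→34
Sum = 0+10+17+28 = 55.
LPT (decreasing processing time): T3 T1 T2 T4.
T3: waits 0, runs 0→11
T1: waits 11, runs 11→21
T2: waits 21, runs 21→28
T4: waits 28, runs 28→34
Sum = 0+11+21+28 = 60.
SPT 42, FIFO 55, LPT 60 → minimum 42.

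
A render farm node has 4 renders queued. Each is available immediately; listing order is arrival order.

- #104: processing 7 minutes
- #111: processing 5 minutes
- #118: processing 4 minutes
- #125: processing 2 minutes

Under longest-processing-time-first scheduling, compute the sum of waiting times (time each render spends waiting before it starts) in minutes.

35

LPT (decreasing processing time): #104 #111 #118 #125.
#104: waits 0, runs 0→7
#111: waits 7, runs 7→12
#118: waits 12, runs 12→16
#125: waits 16, runs 16→18
Sum = 0+7+12+16 = 35.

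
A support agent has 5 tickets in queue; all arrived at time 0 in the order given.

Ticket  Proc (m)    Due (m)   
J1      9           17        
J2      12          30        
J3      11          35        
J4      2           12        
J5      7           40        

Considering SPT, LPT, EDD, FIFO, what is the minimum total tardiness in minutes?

SPT (increasing processing time): J4 J5 J1 J3 J2.
J4: 0→2, due 12, tardiness 0
J5: 2→9, due 40, tardiness 0
J1: 9→18, due 17, tardiness 1
J3: 18→29, due 35, tardiness 0
J2: 29→41, due 30, tardiness 11
Sum = 0+0+1+0+11 = 12.
LPT (decreasing processing time): J2 J3 J1 J5 J4.
J2: 0→12, due 30, tardiness 0
J3: 12→23, due 35, tardiness 0
J1: 23→32, due 17, tardiness 15
J5: 32→39, due 40, tardiness 0
J4: 39→41, due 12, tardiness 29
Sum = 0+0+15+0+29 = 44.
EDD (increasing due date): J4 J1 J2 J3 J5.
J4: 0→2, due 12, tardiness 0
J1: 2→11, due 17, tardiness 0
J2: 11→23, due 30, tardiness 0
J3: 23→34, due 35, tardiness 0
J5: 34→41, due 40, tardiness 1
Sum = 0+0+0+0+1 = 1.
FIFO (arrival order): J1 J2 J3 J4 J5.
J1: 0→9, due 17, tardiness 0
J2: 9→21, due 30, tardiness 0
J3: 21→32, due 35, tardiness 0
J4: 32→34, due 12, tardiness 22
J5: 34→41, due 40, tardiness 1
Sum = 0+0+0+22+1 = 23.
SPT 12, LPT 44, EDD 1, FIFO 23 → minimum 1.

1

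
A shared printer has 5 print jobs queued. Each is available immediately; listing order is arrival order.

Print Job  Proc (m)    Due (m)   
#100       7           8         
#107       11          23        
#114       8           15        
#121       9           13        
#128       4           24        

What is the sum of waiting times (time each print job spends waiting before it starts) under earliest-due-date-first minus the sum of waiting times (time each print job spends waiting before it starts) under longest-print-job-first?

EDD (increasing due date): #100 #121 #114 #107 #128.
#100: waits 0, runs 0→7
#121: waits 7, runs 7→16
#114: waits 16, runs 16→24
#107: waits 24, runs 24→35
#128: waits 35, runs 35→39
Sum = 0+7+16+24+35 = 82.
LPT (decreasing processing time): #107 #121 #114 #100 #128.
#107: waits 0, runs 0→11
#121: waits 11, runs 11→20
#114: waits 20, runs 20→28
#100: waits 28, runs 28→35
#128: waits 35, runs 35→39
Sum = 0+11+20+28+35 = 94.
Difference = 82 − 94 = -12.

-12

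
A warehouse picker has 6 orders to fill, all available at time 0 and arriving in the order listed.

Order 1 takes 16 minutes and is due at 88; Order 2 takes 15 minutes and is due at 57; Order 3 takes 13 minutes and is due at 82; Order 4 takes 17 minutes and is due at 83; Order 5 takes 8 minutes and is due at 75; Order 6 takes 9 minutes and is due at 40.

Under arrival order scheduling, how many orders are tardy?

FIFO (arrival order): Order 1 Order 2 Order 3 Order 4 Order 5 Order 6.
Order 1: 0→16, due 88, tardiness 0
Order 2: 16→31, due 57, tardiness 0
Order 3: 31→44, due 82, tardiness 0
Order 4: 44→61, due 83, tardiness 0
Order 5: 61→69, due 75, tardiness 0
Order 6: 69→78, due 40, tardiness 38
Late orders: 1.

1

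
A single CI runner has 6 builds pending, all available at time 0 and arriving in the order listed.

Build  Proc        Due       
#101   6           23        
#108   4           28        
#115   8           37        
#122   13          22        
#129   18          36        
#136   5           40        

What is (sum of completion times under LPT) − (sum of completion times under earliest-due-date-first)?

38

LPT (decreasing processing time): #129 #122 #115 #101 #136 #108.
#129: 0→18
#122: 18→31
#115: 31→39
#101: 39→45
#136: 45→50
#108: 50→54
Sum = 18+31+39+45+50+54 = 237.
EDD (increasing due date): #122 #101 #108 #129 #115 #136.
#122: 0→13
#101: 13→19
#108: 19→23
#129: 23→41
#115: 41→49
#136: 49→54
Sum = 13+19+23+41+49+54 = 199.
Difference = 237 − 199 = 38.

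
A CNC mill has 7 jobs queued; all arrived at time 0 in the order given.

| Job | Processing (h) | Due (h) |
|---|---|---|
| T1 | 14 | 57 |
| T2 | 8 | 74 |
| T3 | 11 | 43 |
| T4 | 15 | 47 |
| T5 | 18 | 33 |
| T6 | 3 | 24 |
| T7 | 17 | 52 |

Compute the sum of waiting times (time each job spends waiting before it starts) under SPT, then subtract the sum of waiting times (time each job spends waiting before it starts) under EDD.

-54

SPT (increasing processing time): T6 T2 T3 T1 T4 T7 T5.
T6: waits 0, runs 0→3
T2: waits 3, runs 3→11
T3: waits 11, runs 11→22
T1: waits 22, runs 22→36
T4: waits 36, runs 36→51
T7: waits 51, runs 51→68
T5: waits 68, runs 68→86
Sum = 0+3+11+22+36+51+68 = 191.
EDD (increasing due date): T6 T5 T3 T4 T7 T1 T2.
T6: waits 0, runs 0→3
T5: waits 3, runs 3→21
T3: waits 21, runs 21→32
T4: waits 32, runs 32→47
T7: waits 47, runs 47→64
T1: waits 64, runs 64→78
T2: waits 78, runs 78→86
Sum = 0+3+21+32+47+64+78 = 245.
Difference = 191 − 245 = -54.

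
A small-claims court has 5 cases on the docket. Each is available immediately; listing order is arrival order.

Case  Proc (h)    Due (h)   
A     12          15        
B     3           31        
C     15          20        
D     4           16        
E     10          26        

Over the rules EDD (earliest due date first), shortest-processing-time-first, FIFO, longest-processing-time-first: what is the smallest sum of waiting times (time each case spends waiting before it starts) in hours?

EDD (increasing due date): A D C E B.
A: waits 0, runs 0→12
D: waits 12, runs 12→16
C: waits 16, runs 16→31
E: waits 31, runs 31→41
B: waits 41, runs 41→44
Sum = 0+12+16+31+41 = 100.
SPT (increasing processing time): B D E A C.
B: waits 0, runs 0→3
D: waits 3, runs 3→7
E: waits 7, runs 7→17
A: waits 17, runs 17→29
C: waits 29, runs 29→44
Sum = 0+3+7+17+29 = 56.
FIFO (arrival order): A B C D E.
A: waits 0, runs 0→12
B: waits 12, runs 12→15
C: waits 15, runs 15→30
D: waits 30, runs 30→34
E: waits 34, runs 34→44
Sum = 0+12+15+30+34 = 91.
LPT (decreasing processing time): C A E D B.
C: waits 0, runs 0→15
A: waits 15, runs 15→27
E: waits 27, runs 27→37
D: waits 37, runs 37→41
B: waits 41, runs 41→44
Sum = 0+15+27+37+41 = 120.
EDD 100, SPT 56, FIFO 91, LPT 120 → minimum 56.

56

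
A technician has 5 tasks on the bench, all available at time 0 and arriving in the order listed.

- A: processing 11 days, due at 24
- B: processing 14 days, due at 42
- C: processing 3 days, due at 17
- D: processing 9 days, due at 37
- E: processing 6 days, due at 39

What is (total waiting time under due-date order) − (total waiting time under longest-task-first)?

-44

EDD (increasing due date): C A D E B.
C: waits 0, runs 0→3
A: waits 3, runs 3→14
D: waits 14, runs 14→23
E: waits 23, runs 23→29
B: waits 29, runs 29→43
Sum = 0+3+14+23+29 = 69.
LPT (decreasing processing time): B A D E C.
B: waits 0, runs 0→14
A: waits 14, runs 14→25
D: waits 25, runs 25→34
E: waits 34, runs 34→40
C: waits 40, runs 40→43
Sum = 0+14+25+34+40 = 113.
Difference = 69 − 113 = -44.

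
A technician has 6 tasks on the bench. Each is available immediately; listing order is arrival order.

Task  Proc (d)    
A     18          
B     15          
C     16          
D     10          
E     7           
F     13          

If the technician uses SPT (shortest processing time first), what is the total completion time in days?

SPT (increasing processing time): E D F B C A.
E: 0→7
D: 7→17
F: 17→30
B: 30→45
C: 45→61
A: 61→79
Sum = 7+17+30+45+61+79 = 239.

239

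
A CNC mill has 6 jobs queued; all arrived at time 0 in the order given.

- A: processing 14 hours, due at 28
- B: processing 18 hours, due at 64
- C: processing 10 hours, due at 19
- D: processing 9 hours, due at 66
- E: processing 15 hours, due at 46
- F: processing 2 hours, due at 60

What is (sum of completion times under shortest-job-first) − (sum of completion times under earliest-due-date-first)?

-54

SPT (increasing processing time): F D C A E B.
F: 0→2
D: 2→11
C: 11→21
A: 21→35
E: 35→50
B: 50→68
Sum = 2+11+21+35+50+68 = 187.
EDD (increasing due date): C A E F B D.
C: 0→10
A: 10→24
E: 24→39
F: 39→41
B: 41→59
D: 59→68
Sum = 10+24+39+41+59+68 = 241.
Difference = 187 − 241 = -54.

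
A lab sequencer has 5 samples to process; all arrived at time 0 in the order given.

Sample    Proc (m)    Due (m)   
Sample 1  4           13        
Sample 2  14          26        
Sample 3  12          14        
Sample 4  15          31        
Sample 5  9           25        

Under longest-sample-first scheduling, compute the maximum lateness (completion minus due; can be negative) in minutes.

41

LPT (decreasing processing time): Sample 4 Sample 2 Sample 3 Sample 5 Sample 1.
Sample 4: 0→15, due 31, lateness -16
Sample 2: 15→29, due 26, lateness 3
Sample 3: 29→41, due 14, lateness 27
Sample 5: 41→50, due 25, lateness 25
Sample 1: 50→54, due 13, lateness 41
Maximum = 41.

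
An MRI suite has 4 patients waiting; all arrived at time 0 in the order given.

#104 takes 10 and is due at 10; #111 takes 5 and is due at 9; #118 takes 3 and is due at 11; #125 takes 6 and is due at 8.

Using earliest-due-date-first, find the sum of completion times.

EDD (increasing due date): #125 #111 #104 #118.
#125: 0→6
#111: 6→11
#104: 11→21
#118: 21→24
Sum = 6+11+21+24 = 62.

62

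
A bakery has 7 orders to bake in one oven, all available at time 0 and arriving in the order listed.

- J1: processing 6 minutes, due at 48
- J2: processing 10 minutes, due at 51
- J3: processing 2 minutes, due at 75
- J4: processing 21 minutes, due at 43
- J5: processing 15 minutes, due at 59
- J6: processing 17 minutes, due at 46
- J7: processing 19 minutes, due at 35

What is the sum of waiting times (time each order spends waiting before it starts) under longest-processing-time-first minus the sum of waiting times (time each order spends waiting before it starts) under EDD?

20

LPT (decreasing processing time): J4 J7 J6 J5 J2 J1 J3.
J4: waits 0, runs 0→21
J7: waits 21, runs 21→40
J6: waits 40, runs 40→57
J5: waits 57, runs 57→72
J2: waits 72, runs 72→82
J1: waits 82, runs 82→88
J3: waits 88, runs 88→90
Sum = 0+21+40+57+72+82+88 = 360.
EDD (increasing due date): J7 J4 J6 J1 J2 J5 J3.
J7: waits 0, runs 0→19
J4: waits 19, runs 19→40
J6: waits 40, runs 40→57
J1: waits 57, runs 57→63
J2: waits 63, runs 63→73
J5: waits 73, runs 73→88
J3: waits 88, runs 88→90
Sum = 0+19+40+57+63+73+88 = 340.
Difference = 360 − 340 = 20.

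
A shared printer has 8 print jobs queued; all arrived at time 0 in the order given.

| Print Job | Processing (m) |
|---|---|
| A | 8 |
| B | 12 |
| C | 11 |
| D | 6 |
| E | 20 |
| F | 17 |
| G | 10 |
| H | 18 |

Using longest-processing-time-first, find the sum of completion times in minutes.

LPT (decreasing processing time): E H F B C G A D.
E: 0→20
H: 20→38
F: 38→55
B: 55→67
C: 67→78
G: 78→88
A: 88→96
D: 96→102
Sum = 20+38+55+67+78+88+96+102 = 544.

544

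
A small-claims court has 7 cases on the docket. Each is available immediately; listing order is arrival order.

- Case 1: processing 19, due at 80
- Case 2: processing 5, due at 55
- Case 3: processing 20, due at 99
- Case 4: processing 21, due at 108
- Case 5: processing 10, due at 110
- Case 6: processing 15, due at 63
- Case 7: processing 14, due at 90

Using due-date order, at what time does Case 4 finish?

94

EDD (increasing due date): Case 2 Case 6 Case 1 Case 7 Case 3 Case 4 Case 5.
Case 2: 0→5
Case 6: 5→20
Case 1: 20→39
Case 7: 39→53
Case 3: 53→73
Case 4: 73→94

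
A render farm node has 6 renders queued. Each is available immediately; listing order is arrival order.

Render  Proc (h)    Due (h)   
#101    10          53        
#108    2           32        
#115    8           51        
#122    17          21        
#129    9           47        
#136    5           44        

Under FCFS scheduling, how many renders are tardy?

FIFO (arrival order): #101 #108 #115 #122 #129 #136.
#101: 0→10, due 53, tardiness 0
#108: 10→12, due 32, tardiness 0
#115: 12→20, due 51, tardiness 0
#122: 20→37, due 21, tardiness 16
#129: 37→46, due 47, tardiness 0
#136: 46→51, due 44, tardiness 7
Late renders: 2.

2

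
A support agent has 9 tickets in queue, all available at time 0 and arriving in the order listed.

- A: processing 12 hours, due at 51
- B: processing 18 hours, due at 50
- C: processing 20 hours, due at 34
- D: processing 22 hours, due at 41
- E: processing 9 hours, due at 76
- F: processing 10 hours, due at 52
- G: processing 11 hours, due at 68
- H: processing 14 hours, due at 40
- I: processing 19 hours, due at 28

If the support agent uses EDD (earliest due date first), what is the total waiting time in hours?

EDD (increasing due date): I C H D B A F G E.
I: waits 0, runs 0→19
C: waits 19, runs 19→39
H: waits 39, runs 39→53
D: waits 53, runs 53→75
B: waits 75, runs 75→93
A: waits 93, runs 93→105
F: waits 105, runs 105→115
G: waits 115, runs 115→126
E: waits 126, runs 126→135
Sum = 0+19+39+53+75+93+105+115+126 = 625.

625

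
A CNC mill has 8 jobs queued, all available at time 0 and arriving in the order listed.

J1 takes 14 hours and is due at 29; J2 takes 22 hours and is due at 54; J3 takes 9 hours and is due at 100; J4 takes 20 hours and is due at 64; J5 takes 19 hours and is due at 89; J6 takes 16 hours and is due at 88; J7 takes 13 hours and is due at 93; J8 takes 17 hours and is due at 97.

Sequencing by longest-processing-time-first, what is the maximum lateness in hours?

LPT (decreasing processing time): J2 J4 J5 J8 J6 J1 J7 J3.
J2: 0→22, due 54, lateness -32
J4: 22→42, due 64, lateness -22
J5: 42→61, due 89, lateness -28
J8: 61→78, due 97, lateness -19
J6: 78→94, due 88, lateness 6
J1: 94→108, due 29, lateness 79
J7: 108→121, due 93, lateness 28
J3: 121→130, due 100, lateness 30
Maximum = 79.

79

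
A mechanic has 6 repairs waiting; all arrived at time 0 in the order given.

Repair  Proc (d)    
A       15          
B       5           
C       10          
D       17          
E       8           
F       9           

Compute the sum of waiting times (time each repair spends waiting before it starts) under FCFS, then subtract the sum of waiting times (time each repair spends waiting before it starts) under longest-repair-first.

-34

FIFO (arrival order): A B C D E F.
A: waits 0, runs 0→15
B: waits 15, runs 15→20
C: waits 20, runs 20→30
D: waits 30, runs 30→47
E: waits 47, runs 47→55
F: waits 55, runs 55→64
Sum = 0+15+20+30+47+55 = 167.
LPT (decreasing processing time): D A C F E B.
D: waits 0, runs 0→17
A: waits 17, runs 17→32
C: waits 32, runs 32→42
F: waits 42, runs 42→51
E: waits 51, runs 51→59
B: waits 59, runs 59→64
Sum = 0+17+32+42+51+59 = 201.
Difference = 167 − 201 = -34.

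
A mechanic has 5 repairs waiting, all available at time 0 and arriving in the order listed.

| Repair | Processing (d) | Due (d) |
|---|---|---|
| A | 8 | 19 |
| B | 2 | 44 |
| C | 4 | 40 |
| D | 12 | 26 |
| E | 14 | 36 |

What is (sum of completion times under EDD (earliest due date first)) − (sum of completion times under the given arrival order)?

EDD (increasing due date): A D E C B.
A: 0→8
D: 8→20
E: 20→34
C: 34→38
B: 38→40
Sum = 8+20+34+38+40 = 140.
FIFO (arrival order): A B C D E.
A: 0→8
B: 8→10
C: 10→14
D: 14→26
E: 26→40
Sum = 8+10+14+26+40 = 98.
Difference = 140 − 98 = 42.

42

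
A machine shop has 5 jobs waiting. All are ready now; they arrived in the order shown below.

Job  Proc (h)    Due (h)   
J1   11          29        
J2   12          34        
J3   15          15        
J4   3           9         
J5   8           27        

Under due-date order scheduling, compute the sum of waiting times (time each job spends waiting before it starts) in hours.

84

EDD (increasing due date): J4 J3 J5 J1 J2.
J4: waits 0, runs 0→3
J3: waits 3, runs 3→18
J5: waits 18, runs 18→26
J1: waits 26, runs 26→37
J2: waits 37, runs 37→49
Sum = 0+3+18+26+37 = 84.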